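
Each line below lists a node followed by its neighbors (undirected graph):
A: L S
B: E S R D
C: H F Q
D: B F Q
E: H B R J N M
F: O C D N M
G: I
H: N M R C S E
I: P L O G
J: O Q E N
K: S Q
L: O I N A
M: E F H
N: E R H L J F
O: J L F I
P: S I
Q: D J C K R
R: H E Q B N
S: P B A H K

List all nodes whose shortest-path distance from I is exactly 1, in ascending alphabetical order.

Level 0: I
Level 1: G, L, O, P
Level 2: A, F, J, N, S
Level 3: B, C, D, E, H, K, M, Q, R

G, L, O, P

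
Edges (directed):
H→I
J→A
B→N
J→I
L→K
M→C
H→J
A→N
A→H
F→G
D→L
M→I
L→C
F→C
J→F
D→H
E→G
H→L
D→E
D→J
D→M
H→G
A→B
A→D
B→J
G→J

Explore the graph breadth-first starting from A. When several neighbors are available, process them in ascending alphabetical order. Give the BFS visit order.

A → B → D → H → N → J → E → L → M → G → I → F → C → K

Visit A; enqueue B, D, H, N → queue [B, D, H, N]
Visit B; enqueue J → queue [D, H, N, J]
Visit D; enqueue E, L, M → queue [H, N, J, E, L, M]
Visit H; enqueue G, I → queue [N, J, E, L, M, G, I]
Visit N → queue [J, E, L, M, G, I]
Visit J; enqueue F → queue [E, L, M, G, I, F]
Visit E → queue [L, M, G, I, F]
Visit L; enqueue C, K → queue [M, G, I, F, C, K]
Visit M → queue [G, I, F, C, K]
Visit G → queue [I, F, C, K]
Visit I → queue [F, C, K]
Visit F → queue [C, K]
Visit C → queue [K]
Visit K → queue []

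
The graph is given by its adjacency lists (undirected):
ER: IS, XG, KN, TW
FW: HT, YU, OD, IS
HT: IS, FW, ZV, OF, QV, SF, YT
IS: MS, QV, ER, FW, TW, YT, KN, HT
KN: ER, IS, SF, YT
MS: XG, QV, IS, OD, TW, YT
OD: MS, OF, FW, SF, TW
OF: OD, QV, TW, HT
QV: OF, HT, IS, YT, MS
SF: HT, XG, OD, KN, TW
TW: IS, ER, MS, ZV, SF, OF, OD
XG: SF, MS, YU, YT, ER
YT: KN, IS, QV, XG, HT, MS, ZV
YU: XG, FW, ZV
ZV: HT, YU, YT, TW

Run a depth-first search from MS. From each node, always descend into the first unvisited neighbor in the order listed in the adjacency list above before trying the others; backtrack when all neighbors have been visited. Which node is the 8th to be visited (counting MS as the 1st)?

OD

Visit MS
MS → XG
XG → SF
SF → HT
HT → IS
IS → QV
QV → OF
OF → OD
OD → FW
FW → YU
YU → ZV
ZV → YT
YT → KN
KN → ER
ER → TW

Visit order: MS, XG, SF, HT, IS, QV, OF, OD, FW, YU, ZV, YT, KN, ER, TW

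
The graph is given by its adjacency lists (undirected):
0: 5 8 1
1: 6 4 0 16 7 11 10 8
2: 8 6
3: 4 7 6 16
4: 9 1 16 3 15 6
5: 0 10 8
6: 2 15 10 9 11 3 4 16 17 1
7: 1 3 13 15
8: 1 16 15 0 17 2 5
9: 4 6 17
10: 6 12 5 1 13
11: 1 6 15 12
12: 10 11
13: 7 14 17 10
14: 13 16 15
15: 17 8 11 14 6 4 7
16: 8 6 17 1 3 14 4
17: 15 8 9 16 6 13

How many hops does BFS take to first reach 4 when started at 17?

2

Level 0: 17
Level 1: 6, 8, 9, 13, 15, 16
Level 2: 0, 1, 2, 3, 4, 5, 7, 10, 11, 14
Level 3: 12
4 first appears at level 2.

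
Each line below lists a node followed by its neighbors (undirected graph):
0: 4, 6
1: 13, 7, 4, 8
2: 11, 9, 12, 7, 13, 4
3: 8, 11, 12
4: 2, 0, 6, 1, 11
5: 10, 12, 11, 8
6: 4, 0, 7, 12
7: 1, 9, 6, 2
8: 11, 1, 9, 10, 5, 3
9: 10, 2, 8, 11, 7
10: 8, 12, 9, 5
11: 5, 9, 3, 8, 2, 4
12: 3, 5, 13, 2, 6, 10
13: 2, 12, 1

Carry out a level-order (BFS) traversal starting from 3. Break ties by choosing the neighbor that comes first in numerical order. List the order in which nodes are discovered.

Visit 3; enqueue 8, 11, 12 → queue [8, 11, 12]
Visit 8; enqueue 1, 5, 9, 10 → queue [11, 12, 1, 5, 9, 10]
Visit 11; enqueue 2, 4 → queue [12, 1, 5, 9, 10, 2, 4]
Visit 12; enqueue 6, 13 → queue [1, 5, 9, 10, 2, 4, 6, 13]
Visit 1; enqueue 7 → queue [5, 9, 10, 2, 4, 6, 13, 7]
Visit 5 → queue [9, 10, 2, 4, 6, 13, 7]
Visit 9 → queue [10, 2, 4, 6, 13, 7]
Visit 10 → queue [2, 4, 6, 13, 7]
Visit 2 → queue [4, 6, 13, 7]
Visit 4; enqueue 0 → queue [6, 13, 7, 0]
Visit 6 → queue [13, 7, 0]
Visit 13 → queue [7, 0]
Visit 7 → queue [0]
Visit 0 → queue []

3 8 11 12 1 5 9 10 2 4 6 13 7 0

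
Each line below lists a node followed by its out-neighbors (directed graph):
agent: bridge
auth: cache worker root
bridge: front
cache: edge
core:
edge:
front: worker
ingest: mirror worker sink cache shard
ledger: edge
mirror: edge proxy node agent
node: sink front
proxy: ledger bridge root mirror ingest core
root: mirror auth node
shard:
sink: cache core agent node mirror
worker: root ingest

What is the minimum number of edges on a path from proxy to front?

2

Level 0: proxy
Level 1: bridge, core, ingest, ledger, mirror, root
Level 2: agent, auth, cache, edge, front, node, shard, sink, worker
front first appears at level 2.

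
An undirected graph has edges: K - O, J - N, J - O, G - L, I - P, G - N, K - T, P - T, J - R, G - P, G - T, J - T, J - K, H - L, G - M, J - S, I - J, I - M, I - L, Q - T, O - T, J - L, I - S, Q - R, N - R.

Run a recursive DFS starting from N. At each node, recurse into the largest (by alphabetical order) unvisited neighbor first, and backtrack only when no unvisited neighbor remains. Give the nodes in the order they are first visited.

Visit N
N → R
R → Q
Q → T
T → P
P → I
I → S
S → J
J → O
O → K
J → L
L → H
L → G
G → M

N -> R -> Q -> T -> P -> I -> S -> J -> O -> K -> L -> H -> G -> M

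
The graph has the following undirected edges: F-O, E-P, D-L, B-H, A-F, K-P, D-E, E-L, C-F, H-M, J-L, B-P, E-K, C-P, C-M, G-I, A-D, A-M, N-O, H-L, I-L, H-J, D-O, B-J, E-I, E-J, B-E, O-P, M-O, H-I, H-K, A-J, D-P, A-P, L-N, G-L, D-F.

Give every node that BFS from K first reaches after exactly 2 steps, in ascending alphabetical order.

Level 0: K
Level 1: E, H, P
Level 2: A, B, C, D, I, J, L, M, O
Level 3: F, G, N

A, B, C, D, I, J, L, M, O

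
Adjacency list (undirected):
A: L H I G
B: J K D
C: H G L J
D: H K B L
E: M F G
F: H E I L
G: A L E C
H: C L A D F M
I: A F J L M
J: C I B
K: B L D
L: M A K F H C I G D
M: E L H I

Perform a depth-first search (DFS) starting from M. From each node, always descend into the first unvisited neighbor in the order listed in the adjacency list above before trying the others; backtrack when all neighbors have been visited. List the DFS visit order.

Visit M
M → E
E → F
F → H
H → C
C → G
G → A
A → L
L → K
K → B
B → J
J → I
B → D

M E F H C G A L K B J I D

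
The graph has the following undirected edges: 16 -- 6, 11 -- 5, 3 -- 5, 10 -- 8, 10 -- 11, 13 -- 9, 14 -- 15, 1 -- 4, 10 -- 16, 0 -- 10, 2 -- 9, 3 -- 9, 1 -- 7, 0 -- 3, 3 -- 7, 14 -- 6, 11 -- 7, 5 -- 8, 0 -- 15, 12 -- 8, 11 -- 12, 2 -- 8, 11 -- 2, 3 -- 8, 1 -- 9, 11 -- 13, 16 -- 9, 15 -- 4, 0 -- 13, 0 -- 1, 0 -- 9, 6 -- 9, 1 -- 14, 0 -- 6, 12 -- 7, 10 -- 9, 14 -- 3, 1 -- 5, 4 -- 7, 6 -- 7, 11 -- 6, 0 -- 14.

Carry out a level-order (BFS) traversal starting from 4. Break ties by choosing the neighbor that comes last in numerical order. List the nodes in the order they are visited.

4, 15, 7, 1, 14, 0, 12, 11, 6, 3, 9, 5, 13, 10, 8, 2, 16

Visit 4; enqueue 15, 7, 1 → queue [15, 7, 1]
Visit 15; enqueue 14, 0 → queue [7, 1, 14, 0]
Visit 7; enqueue 12, 11, 6, 3 → queue [1, 14, 0, 12, 11, 6, 3]
Visit 1; enqueue 9, 5 → queue [14, 0, 12, 11, 6, 3, 9, 5]
Visit 14 → queue [0, 12, 11, 6, 3, 9, 5]
Visit 0; enqueue 13, 10 → queue [12, 11, 6, 3, 9, 5, 13, 10]
Visit 12; enqueue 8 → queue [11, 6, 3, 9, 5, 13, 10, 8]
Visit 11; enqueue 2 → queue [6, 3, 9, 5, 13, 10, 8, 2]
Visit 6; enqueue 16 → queue [3, 9, 5, 13, 10, 8, 2, 16]
Visit 3 → queue [9, 5, 13, 10, 8, 2, 16]
Visit 9 → queue [5, 13, 10, 8, 2, 16]
Visit 5 → queue [13, 10, 8, 2, 16]
Visit 13 → queue [10, 8, 2, 16]
Visit 10 → queue [8, 2, 16]
Visit 8 → queue [2, 16]
Visit 2 → queue [16]
Visit 16 → queue []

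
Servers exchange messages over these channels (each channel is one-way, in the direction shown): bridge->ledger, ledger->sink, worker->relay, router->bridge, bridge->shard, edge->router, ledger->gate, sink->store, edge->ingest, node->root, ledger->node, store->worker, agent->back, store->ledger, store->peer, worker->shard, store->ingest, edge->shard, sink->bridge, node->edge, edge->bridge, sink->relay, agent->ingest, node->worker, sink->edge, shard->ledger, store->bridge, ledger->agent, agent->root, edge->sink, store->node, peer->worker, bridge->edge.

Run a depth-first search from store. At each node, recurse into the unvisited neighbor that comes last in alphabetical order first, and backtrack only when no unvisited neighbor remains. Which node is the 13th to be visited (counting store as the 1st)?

gate

Visit store
store → worker
worker → shard
shard → ledger
ledger → sink
sink → relay
sink → edge
edge → router
router → bridge
edge → ingest
ledger → node
node → root
ledger → gate
ledger → agent
agent → back
store → peer

Visit order: store, worker, shard, ledger, sink, relay, edge, router, bridge, ingest, node, root, gate, agent, back, peer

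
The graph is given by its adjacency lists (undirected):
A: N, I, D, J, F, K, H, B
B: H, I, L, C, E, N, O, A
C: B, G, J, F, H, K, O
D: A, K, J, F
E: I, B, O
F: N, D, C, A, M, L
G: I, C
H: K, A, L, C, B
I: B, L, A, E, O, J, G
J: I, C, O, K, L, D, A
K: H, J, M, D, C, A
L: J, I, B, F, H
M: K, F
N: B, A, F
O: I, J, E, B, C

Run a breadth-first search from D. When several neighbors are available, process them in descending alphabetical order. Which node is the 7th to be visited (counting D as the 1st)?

Visit D; enqueue K, J, F, A → queue [K, J, F, A]
Visit K; enqueue M, H, C → queue [J, F, A, M, H, C]
Visit J; enqueue O, L, I → queue [F, A, M, H, C, O, L, I]
Visit F; enqueue N → queue [A, M, H, C, O, L, I, N]
Visit A; enqueue B → queue [M, H, C, O, L, I, N, B]
Visit M → queue [H, C, O, L, I, N, B]
Visit H → queue [C, O, L, I, N, B]
Visit C; enqueue G → queue [O, L, I, N, B, G]
Visit O; enqueue E → queue [L, I, N, B, G, E]
Visit L → queue [I, N, B, G, E]
Visit I → queue [N, B, G, E]
Visit N → queue [B, G, E]
Visit B → queue [G, E]
Visit G → queue [E]
Visit E → queue []

Visit order: D, K, J, F, A, M, H, C, O, L, I, N, B, G, E

H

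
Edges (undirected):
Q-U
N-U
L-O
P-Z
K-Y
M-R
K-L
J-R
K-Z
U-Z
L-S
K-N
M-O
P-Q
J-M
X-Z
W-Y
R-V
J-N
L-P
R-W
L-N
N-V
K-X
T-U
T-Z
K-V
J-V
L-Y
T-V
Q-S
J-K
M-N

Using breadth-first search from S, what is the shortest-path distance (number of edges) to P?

2

Level 0: S
Level 1: L, Q
Level 2: K, N, O, P, U, Y
Level 3: J, M, T, V, W, X, Z
Level 4: R
P first appears at level 2.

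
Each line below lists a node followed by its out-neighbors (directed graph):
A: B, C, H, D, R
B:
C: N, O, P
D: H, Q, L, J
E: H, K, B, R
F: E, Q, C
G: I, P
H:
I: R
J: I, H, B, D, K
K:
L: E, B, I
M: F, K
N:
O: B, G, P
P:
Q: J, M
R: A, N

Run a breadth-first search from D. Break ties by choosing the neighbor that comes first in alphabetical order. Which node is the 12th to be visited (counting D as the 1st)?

F

Visit D; enqueue H, J, L, Q → queue [H, J, L, Q]
Visit H → queue [J, L, Q]
Visit J; enqueue B, I, K → queue [L, Q, B, I, K]
Visit L; enqueue E → queue [Q, B, I, K, E]
Visit Q; enqueue M → queue [B, I, K, E, M]
Visit B → queue [I, K, E, M]
Visit I; enqueue R → queue [K, E, M, R]
Visit K → queue [E, M, R]
Visit E → queue [M, R]
Visit M; enqueue F → queue [R, F]
Visit R; enqueue A, N → queue [F, A, N]
Visit F; enqueue C → queue [A, N, C]
Visit A → queue [N, C]
Visit N → queue [C]
Visit C; enqueue O, P → queue [O, P]
Visit O; enqueue G → queue [P, G]
Visit P → queue [G]
Visit G → queue []

Visit order: D, H, J, L, Q, B, I, K, E, M, R, F, A, N, C, O, P, G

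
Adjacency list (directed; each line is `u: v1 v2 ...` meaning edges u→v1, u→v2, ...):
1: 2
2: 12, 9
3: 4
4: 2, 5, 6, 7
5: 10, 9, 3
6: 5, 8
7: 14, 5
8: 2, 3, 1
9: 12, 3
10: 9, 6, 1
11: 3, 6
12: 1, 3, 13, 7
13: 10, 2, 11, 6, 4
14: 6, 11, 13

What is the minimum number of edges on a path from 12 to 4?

2

Level 0: 12
Level 1: 1, 3, 7, 13
Level 2: 2, 4, 5, 6, 10, 11, 14
Level 3: 8, 9
4 first appears at level 2.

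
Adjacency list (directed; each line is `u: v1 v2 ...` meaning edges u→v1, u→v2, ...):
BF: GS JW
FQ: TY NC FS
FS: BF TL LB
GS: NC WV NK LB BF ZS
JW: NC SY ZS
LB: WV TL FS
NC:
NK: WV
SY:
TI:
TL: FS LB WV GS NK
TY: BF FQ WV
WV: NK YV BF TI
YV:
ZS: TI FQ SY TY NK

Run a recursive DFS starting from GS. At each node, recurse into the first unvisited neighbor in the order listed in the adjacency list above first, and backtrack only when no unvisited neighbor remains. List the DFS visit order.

GS → NC → WV → NK → YV → BF → JW → SY → ZS → TI → FQ → TY → FS → TL → LB

Visit GS
GS → NC
GS → WV
WV → NK
WV → YV
WV → BF
BF → JW
JW → SY
JW → ZS
ZS → TI
ZS → FQ
FQ → TY
FQ → FS
FS → TL
TL → LB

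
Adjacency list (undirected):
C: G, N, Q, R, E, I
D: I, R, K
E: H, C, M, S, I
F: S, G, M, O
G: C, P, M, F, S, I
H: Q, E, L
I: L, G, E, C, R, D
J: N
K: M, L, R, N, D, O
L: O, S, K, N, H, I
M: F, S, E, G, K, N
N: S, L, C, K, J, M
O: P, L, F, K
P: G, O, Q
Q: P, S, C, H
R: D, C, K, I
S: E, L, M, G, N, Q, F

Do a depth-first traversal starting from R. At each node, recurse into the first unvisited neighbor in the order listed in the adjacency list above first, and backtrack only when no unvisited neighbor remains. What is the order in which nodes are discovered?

Visit R
R → D
D → I
I → L
L → O
O → P
P → G
G → C
C → N
N → S
S → E
E → H
H → Q
E → M
M → F
M → K
N → J

R → D → I → L → O → P → G → C → N → S → E → H → Q → M → F → K → J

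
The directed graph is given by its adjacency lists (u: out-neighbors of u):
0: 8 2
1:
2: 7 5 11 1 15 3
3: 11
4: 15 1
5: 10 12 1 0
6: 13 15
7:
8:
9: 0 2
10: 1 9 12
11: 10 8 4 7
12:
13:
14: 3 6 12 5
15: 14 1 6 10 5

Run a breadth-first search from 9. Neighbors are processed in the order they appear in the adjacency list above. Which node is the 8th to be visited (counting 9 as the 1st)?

Visit 9; enqueue 0, 2 → queue [0, 2]
Visit 0; enqueue 8 → queue [2, 8]
Visit 2; enqueue 7, 5, 11, 1, 15, 3 → queue [8, 7, 5, 11, 1, 15, 3]
Visit 8 → queue [7, 5, 11, 1, 15, 3]
Visit 7 → queue [5, 11, 1, 15, 3]
Visit 5; enqueue 10, 12 → queue [11, 1, 15, 3, 10, 12]
Visit 11; enqueue 4 → queue [1, 15, 3, 10, 12, 4]
Visit 1 → queue [15, 3, 10, 12, 4]
Visit 15; enqueue 14, 6 → queue [3, 10, 12, 4, 14, 6]
Visit 3 → queue [10, 12, 4, 14, 6]
Visit 10 → queue [12, 4, 14, 6]
Visit 12 → queue [4, 14, 6]
Visit 4 → queue [14, 6]
Visit 14 → queue [6]
Visit 6; enqueue 13 → queue [13]
Visit 13 → queue []

Visit order: 9, 0, 2, 8, 7, 5, 11, 1, 15, 3, 10, 12, 4, 14, 6, 13

1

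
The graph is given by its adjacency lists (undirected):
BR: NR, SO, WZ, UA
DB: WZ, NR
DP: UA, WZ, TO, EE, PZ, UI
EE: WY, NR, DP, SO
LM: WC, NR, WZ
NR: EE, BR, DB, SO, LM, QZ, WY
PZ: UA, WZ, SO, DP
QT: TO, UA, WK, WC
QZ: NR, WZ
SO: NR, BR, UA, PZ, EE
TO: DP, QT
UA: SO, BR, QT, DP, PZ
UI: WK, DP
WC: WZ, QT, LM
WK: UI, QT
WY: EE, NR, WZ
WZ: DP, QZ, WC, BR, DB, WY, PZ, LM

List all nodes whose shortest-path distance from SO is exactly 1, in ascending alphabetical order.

Level 0: SO
Level 1: BR, EE, NR, PZ, UA
Level 2: DB, DP, LM, QT, QZ, WY, WZ
Level 3: TO, UI, WC, WK

BR, EE, NR, PZ, UA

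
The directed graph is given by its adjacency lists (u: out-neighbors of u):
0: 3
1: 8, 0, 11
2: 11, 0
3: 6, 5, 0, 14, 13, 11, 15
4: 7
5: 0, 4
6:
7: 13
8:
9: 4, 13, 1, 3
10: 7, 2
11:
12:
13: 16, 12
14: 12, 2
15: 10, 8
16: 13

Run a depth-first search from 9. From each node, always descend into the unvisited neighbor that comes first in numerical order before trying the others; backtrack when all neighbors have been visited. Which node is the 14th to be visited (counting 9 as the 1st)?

2

Visit 9
9 → 1
1 → 0
0 → 3
3 → 5
5 → 4
4 → 7
7 → 13
13 → 12
13 → 16
3 → 6
3 → 11
3 → 14
14 → 2
3 → 15
15 → 8
15 → 10

Visit order: 9, 1, 0, 3, 5, 4, 7, 13, 12, 16, 6, 11, 14, 2, 15, 8, 10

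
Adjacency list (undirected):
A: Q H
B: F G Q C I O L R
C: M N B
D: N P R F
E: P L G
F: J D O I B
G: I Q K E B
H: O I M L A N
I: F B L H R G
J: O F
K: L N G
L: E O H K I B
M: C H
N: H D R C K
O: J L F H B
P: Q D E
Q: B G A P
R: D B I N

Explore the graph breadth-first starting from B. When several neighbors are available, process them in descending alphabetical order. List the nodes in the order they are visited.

Visit B; enqueue R, Q, O, L, I, G, F, C → queue [R, Q, O, L, I, G, F, C]
Visit R; enqueue N, D → queue [Q, O, L, I, G, F, C, N, D]
Visit Q; enqueue P, A → queue [O, L, I, G, F, C, N, D, P, A]
Visit O; enqueue J, H → queue [L, I, G, F, C, N, D, P, A, J, H]
Visit L; enqueue K, E → queue [I, G, F, C, N, D, P, A, J, H, K, E]
Visit I → queue [G, F, C, N, D, P, A, J, H, K, E]
Visit G → queue [F, C, N, D, P, A, J, H, K, E]
Visit F → queue [C, N, D, P, A, J, H, K, E]
Visit C; enqueue M → queue [N, D, P, A, J, H, K, E, M]
Visit N → queue [D, P, A, J, H, K, E, M]
Visit D → queue [P, A, J, H, K, E, M]
Visit P → queue [A, J, H, K, E, M]
Visit A → queue [J, H, K, E, M]
Visit J → queue [H, K, E, M]
Visit H → queue [K, E, M]
Visit K → queue [E, M]
Visit E → queue [M]
Visit M → queue []

B, R, Q, O, L, I, G, F, C, N, D, P, A, J, H, K, E, M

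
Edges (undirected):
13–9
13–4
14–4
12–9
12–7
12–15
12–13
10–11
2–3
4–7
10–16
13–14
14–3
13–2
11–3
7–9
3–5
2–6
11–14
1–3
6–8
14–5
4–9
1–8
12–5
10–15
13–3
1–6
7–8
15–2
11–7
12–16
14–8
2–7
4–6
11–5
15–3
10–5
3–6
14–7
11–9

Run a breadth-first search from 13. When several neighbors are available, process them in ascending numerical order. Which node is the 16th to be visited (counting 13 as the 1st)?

10

Visit 13; enqueue 2, 3, 4, 9, 12, 14 → queue [2, 3, 4, 9, 12, 14]
Visit 2; enqueue 6, 7, 15 → queue [3, 4, 9, 12, 14, 6, 7, 15]
Visit 3; enqueue 1, 5, 11 → queue [4, 9, 12, 14, 6, 7, 15, 1, 5, 11]
Visit 4 → queue [9, 12, 14, 6, 7, 15, 1, 5, 11]
Visit 9 → queue [12, 14, 6, 7, 15, 1, 5, 11]
Visit 12; enqueue 16 → queue [14, 6, 7, 15, 1, 5, 11, 16]
Visit 14; enqueue 8 → queue [6, 7, 15, 1, 5, 11, 16, 8]
Visit 6 → queue [7, 15, 1, 5, 11, 16, 8]
Visit 7 → queue [15, 1, 5, 11, 16, 8]
Visit 15; enqueue 10 → queue [1, 5, 11, 16, 8, 10]
Visit 1 → queue [5, 11, 16, 8, 10]
Visit 5 → queue [11, 16, 8, 10]
Visit 11 → queue [16, 8, 10]
Visit 16 → queue [8, 10]
Visit 8 → queue [10]
Visit 10 → queue []

Visit order: 13, 2, 3, 4, 9, 12, 14, 6, 7, 15, 1, 5, 11, 16, 8, 10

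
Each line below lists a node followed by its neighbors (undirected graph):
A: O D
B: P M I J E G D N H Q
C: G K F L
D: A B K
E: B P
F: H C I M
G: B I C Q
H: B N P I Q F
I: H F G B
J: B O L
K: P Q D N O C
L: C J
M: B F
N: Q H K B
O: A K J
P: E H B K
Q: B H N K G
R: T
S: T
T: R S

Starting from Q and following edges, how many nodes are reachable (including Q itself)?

BFS from Q visits: Q, B, H, N, K, G, P, M, I, J, E, D, F, O, C, L, A
Reachable nodes: 17 of 20 total.

17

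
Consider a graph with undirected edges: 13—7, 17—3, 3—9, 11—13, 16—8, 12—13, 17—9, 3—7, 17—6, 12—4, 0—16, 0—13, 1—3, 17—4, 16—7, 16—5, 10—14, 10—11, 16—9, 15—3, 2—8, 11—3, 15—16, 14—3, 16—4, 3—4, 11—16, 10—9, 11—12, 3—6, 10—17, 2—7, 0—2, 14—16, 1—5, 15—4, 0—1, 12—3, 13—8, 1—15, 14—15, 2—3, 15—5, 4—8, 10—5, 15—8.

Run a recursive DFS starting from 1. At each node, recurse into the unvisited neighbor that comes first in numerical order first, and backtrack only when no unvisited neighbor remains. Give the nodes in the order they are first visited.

1 -> 0 -> 2 -> 3 -> 4 -> 8 -> 13 -> 7 -> 16 -> 5 -> 10 -> 9 -> 17 -> 6 -> 11 -> 12 -> 14 -> 15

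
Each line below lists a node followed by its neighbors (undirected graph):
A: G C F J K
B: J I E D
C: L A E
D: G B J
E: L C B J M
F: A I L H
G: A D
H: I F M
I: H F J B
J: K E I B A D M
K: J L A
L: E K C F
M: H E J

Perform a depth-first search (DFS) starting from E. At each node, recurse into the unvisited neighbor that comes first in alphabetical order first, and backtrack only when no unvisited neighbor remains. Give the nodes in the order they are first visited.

Visit E
E → B
B → D
D → G
G → A
A → C
C → L
L → F
F → H
H → I
I → J
J → K
J → M

E -> B -> D -> G -> A -> C -> L -> F -> H -> I -> J -> K -> M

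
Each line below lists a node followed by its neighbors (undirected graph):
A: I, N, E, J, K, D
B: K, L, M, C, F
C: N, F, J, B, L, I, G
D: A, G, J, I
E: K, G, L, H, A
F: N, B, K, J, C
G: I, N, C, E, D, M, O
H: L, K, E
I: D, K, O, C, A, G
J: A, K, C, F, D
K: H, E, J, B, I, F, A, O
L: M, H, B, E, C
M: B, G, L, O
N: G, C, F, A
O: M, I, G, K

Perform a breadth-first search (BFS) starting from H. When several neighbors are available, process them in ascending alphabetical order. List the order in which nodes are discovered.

H E K L A G B F I J O C M D N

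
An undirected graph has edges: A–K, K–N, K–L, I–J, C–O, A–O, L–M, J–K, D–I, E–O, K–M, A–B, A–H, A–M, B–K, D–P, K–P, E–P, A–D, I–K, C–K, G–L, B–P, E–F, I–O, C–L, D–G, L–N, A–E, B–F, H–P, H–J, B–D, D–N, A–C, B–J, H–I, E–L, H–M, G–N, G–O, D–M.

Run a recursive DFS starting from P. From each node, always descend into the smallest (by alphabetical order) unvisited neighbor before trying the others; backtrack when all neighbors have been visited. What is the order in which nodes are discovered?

Visit P
P → B
B → A
A → C
C → K
K → I
I → D
D → G
G → L
L → E
E → F
E → O
L → M
M → H
H → J
L → N

P, B, A, C, K, I, D, G, L, E, F, O, M, H, J, N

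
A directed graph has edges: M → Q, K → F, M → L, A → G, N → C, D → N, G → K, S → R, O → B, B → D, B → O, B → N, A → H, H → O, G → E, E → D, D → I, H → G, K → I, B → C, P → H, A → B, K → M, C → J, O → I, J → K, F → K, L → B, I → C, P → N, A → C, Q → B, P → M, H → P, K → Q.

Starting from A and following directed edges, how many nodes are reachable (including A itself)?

BFS from A visits: A, H, G, C, B, P, O, K, E, J, N, D, M, I, Q, F, L
Reachable nodes: 17 of 19 total.

17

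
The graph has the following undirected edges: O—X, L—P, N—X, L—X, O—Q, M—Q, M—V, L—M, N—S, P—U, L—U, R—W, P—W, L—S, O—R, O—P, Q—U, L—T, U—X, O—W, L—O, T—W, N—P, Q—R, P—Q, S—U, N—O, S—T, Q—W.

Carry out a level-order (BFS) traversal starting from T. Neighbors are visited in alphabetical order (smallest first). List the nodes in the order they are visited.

T → L → S → W → M → O → P → U → X → N → Q → R → V

Visit T; enqueue L, S, W → queue [L, S, W]
Visit L; enqueue M, O, P, U, X → queue [S, W, M, O, P, U, X]
Visit S; enqueue N → queue [W, M, O, P, U, X, N]
Visit W; enqueue Q, R → queue [M, O, P, U, X, N, Q, R]
Visit M; enqueue V → queue [O, P, U, X, N, Q, R, V]
Visit O → queue [P, U, X, N, Q, R, V]
Visit P → queue [U, X, N, Q, R, V]
Visit U → queue [X, N, Q, R, V]
Visit X → queue [N, Q, R, V]
Visit N → queue [Q, R, V]
Visit Q → queue [R, V]
Visit R → queue [V]
Visit V → queue []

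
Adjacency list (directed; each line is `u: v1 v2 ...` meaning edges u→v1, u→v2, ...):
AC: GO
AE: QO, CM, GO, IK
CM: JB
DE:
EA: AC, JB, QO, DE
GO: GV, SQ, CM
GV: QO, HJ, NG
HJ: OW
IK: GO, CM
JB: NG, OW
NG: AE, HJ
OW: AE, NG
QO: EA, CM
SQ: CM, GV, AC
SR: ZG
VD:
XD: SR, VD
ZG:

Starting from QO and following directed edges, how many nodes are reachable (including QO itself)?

14

BFS from QO visits: QO, EA, CM, AC, JB, DE, GO, NG, OW, GV, SQ, AE, HJ, IK
Reachable nodes: 14 of 18 total.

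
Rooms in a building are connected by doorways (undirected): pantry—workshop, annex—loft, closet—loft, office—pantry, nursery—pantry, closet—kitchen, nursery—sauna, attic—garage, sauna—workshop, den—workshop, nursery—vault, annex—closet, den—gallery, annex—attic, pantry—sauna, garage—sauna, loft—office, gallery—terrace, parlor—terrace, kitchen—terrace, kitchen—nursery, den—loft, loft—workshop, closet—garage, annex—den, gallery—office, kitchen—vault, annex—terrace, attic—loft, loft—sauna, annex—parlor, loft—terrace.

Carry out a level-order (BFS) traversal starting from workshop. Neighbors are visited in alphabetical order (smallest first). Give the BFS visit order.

workshop, den, loft, pantry, sauna, annex, gallery, attic, closet, office, terrace, nursery, garage, parlor, kitchen, vault

Visit workshop; enqueue den, loft, pantry, sauna → queue [den, loft, pantry, sauna]
Visit den; enqueue annex, gallery → queue [loft, pantry, sauna, annex, gallery]
Visit loft; enqueue attic, closet, office, terrace → queue [pantry, sauna, annex, gallery, attic, closet, office, terrace]
Visit pantry; enqueue nursery → queue [sauna, annex, gallery, attic, closet, office, terrace, nursery]
Visit sauna; enqueue garage → queue [annex, gallery, attic, closet, office, terrace, nursery, garage]
Visit annex; enqueue parlor → queue [gallery, attic, closet, office, terrace, nursery, garage, parlor]
Visit gallery → queue [attic, closet, office, terrace, nursery, garage, parlor]
Visit attic → queue [closet, office, terrace, nursery, garage, parlor]
Visit closet; enqueue kitchen → queue [office, terrace, nursery, garage, parlor, kitchen]
Visit office → queue [terrace, nursery, garage, parlor, kitchen]
Visit terrace → queue [nursery, garage, parlor, kitchen]
Visit nursery; enqueue vault → queue [garage, parlor, kitchen, vault]
Visit garage → queue [parlor, kitchen, vault]
Visit parlor → queue [kitchen, vault]
Visit kitchen → queue [vault]
Visit vault → queue []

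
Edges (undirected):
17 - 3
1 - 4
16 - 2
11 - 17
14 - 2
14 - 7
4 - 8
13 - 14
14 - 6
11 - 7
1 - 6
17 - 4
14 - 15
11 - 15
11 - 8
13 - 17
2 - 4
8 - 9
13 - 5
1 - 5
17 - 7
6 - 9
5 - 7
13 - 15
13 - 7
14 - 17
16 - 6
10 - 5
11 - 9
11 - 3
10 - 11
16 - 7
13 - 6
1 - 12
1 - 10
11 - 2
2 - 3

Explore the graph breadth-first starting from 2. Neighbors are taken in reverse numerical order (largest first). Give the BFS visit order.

Visit 2; enqueue 16, 14, 11, 4, 3 → queue [16, 14, 11, 4, 3]
Visit 16; enqueue 7, 6 → queue [14, 11, 4, 3, 7, 6]
Visit 14; enqueue 17, 15, 13 → queue [11, 4, 3, 7, 6, 17, 15, 13]
Visit 11; enqueue 10, 9, 8 → queue [4, 3, 7, 6, 17, 15, 13, 10, 9, 8]
Visit 4; enqueue 1 → queue [3, 7, 6, 17, 15, 13, 10, 9, 8, 1]
Visit 3 → queue [7, 6, 17, 15, 13, 10, 9, 8, 1]
Visit 7; enqueue 5 → queue [6, 17, 15, 13, 10, 9, 8, 1, 5]
Visit 6 → queue [17, 15, 13, 10, 9, 8, 1, 5]
Visit 17 → queue [15, 13, 10, 9, 8, 1, 5]
Visit 15 → queue [13, 10, 9, 8, 1, 5]
Visit 13 → queue [10, 9, 8, 1, 5]
Visit 10 → queue [9, 8, 1, 5]
Visit 9 → queue [8, 1, 5]
Visit 8 → queue [1, 5]
Visit 1; enqueue 12 → queue [5, 12]
Visit 5 → queue [12]
Visit 12 → queue []

2 -> 16 -> 14 -> 11 -> 4 -> 3 -> 7 -> 6 -> 17 -> 15 -> 13 -> 10 -> 9 -> 8 -> 1 -> 5 -> 12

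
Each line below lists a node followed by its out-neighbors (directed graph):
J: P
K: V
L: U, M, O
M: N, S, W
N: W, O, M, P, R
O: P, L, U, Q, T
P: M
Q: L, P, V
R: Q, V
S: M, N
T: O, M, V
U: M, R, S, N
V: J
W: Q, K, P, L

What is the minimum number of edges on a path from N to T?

Level 0: N
Level 1: M, O, P, R, W
Level 2: K, L, Q, S, T, U, V
Level 3: J
T first appears at level 2.

2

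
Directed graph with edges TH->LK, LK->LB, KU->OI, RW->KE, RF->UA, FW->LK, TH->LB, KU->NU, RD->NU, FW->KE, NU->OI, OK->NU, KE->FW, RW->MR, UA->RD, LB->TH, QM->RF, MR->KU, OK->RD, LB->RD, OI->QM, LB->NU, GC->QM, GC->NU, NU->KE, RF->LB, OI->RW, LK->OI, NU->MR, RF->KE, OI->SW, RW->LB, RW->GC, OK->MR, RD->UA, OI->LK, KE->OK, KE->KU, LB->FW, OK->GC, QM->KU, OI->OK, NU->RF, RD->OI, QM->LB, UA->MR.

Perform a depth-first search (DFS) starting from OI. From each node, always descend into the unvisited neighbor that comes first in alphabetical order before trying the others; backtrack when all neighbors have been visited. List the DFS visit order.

Visit OI
OI → LK
LK → LB
LB → FW
FW → KE
KE → KU
KU → NU
NU → MR
NU → RF
RF → UA
UA → RD
KE → OK
OK → GC
GC → QM
LB → TH
OI → RW
OI → SW

OI → LK → LB → FW → KE → KU → NU → MR → RF → UA → RD → OK → GC → QM → TH → RW → SW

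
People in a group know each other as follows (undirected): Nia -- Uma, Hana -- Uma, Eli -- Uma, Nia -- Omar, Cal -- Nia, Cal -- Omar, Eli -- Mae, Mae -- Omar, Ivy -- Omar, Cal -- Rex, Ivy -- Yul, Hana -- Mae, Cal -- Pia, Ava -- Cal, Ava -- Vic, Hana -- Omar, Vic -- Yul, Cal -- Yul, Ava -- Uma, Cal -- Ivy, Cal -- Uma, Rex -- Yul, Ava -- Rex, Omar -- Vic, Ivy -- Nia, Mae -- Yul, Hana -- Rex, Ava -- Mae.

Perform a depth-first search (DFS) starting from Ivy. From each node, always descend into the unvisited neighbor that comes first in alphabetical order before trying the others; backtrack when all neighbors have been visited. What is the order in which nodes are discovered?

Visit Ivy
Ivy → Cal
Cal → Ava
Ava → Mae
Mae → Eli
Eli → Uma
Uma → Hana
Hana → Omar
Omar → Nia
Omar → Vic
Vic → Yul
Yul → Rex
Cal → Pia

Ivy -> Cal -> Ava -> Mae -> Eli -> Uma -> Hana -> Omar -> Nia -> Vic -> Yul -> Rex -> Pia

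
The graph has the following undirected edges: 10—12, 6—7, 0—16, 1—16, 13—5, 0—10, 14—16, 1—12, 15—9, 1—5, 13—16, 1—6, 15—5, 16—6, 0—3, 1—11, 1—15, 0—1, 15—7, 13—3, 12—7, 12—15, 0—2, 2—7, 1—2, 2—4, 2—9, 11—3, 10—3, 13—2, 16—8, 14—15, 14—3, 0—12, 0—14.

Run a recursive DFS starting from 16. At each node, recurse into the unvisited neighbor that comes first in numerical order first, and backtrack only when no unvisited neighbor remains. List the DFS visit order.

Visit 16
16 → 0
0 → 1
1 → 2
2 → 4
2 → 7
7 → 6
7 → 12
12 → 10
10 → 3
3 → 11
3 → 13
13 → 5
5 → 15
15 → 9
15 → 14
16 → 8

16 → 0 → 1 → 2 → 4 → 7 → 6 → 12 → 10 → 3 → 11 → 13 → 5 → 15 → 9 → 14 → 8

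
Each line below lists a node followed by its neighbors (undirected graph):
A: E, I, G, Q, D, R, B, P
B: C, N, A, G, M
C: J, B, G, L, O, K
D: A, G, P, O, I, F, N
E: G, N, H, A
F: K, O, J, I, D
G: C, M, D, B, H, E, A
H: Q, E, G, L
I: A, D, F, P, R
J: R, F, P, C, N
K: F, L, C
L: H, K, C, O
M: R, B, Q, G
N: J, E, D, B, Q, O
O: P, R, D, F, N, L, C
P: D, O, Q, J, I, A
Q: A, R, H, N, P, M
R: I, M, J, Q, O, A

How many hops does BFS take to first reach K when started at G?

Level 0: G
Level 1: A, B, C, D, E, H, M
Level 2: F, I, J, K, L, N, O, P, Q, R
K first appears at level 2.

2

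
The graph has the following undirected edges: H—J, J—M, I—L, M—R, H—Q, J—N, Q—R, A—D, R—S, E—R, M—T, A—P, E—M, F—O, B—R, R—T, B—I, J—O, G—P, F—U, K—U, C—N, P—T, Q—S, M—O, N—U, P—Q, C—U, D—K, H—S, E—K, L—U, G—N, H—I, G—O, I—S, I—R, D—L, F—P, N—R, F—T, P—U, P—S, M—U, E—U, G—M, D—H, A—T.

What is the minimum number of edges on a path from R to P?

2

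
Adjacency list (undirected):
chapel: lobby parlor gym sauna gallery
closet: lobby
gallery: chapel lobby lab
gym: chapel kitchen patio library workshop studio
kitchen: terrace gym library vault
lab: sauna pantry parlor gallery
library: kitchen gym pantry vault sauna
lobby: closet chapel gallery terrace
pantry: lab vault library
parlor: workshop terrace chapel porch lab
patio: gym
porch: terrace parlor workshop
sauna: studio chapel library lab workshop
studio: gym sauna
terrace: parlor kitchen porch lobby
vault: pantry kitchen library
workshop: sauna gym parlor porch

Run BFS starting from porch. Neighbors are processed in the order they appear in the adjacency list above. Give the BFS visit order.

Visit porch; enqueue terrace, parlor, workshop → queue [terrace, parlor, workshop]
Visit terrace; enqueue kitchen, lobby → queue [parlor, workshop, kitchen, lobby]
Visit parlor; enqueue chapel, lab → queue [workshop, kitchen, lobby, chapel, lab]
Visit workshop; enqueue sauna, gym → queue [kitchen, lobby, chapel, lab, sauna, gym]
Visit kitchen; enqueue library, vault → queue [lobby, chapel, lab, sauna, gym, library, vault]
Visit lobby; enqueue closet, gallery → queue [chapel, lab, sauna, gym, library, vault, closet, gallery]
Visit chapel → queue [lab, sauna, gym, library, vault, closet, gallery]
Visit lab; enqueue pantry → queue [sauna, gym, library, vault, closet, gallery, pantry]
Visit sauna; enqueue studio → queue [gym, library, vault, closet, gallery, pantry, studio]
Visit gym; enqueue patio → queue [library, vault, closet, gallery, pantry, studio, patio]
Visit library → queue [vault, closet, gallery, pantry, studio, patio]
Visit vault → queue [closet, gallery, pantry, studio, patio]
Visit closet → queue [gallery, pantry, studio, patio]
Visit gallery → queue [pantry, studio, patio]
Visit pantry → queue [studio, patio]
Visit studio → queue [patio]
Visit patio → queue []

porch -> terrace -> parlor -> workshop -> kitchen -> lobby -> chapel -> lab -> sauna -> gym -> library -> vault -> closet -> gallery -> pantry -> studio -> patio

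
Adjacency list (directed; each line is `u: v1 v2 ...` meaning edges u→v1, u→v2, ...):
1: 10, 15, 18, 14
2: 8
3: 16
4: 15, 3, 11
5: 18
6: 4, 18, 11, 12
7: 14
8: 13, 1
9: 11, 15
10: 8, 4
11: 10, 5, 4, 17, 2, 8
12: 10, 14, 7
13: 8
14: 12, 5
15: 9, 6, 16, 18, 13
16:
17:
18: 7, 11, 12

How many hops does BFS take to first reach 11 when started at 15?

Level 0: 15
Level 1: 6, 9, 13, 16, 18
Level 2: 4, 7, 8, 11, 12
Level 3: 1, 2, 3, 5, 10, 14, 17
11 first appears at level 2.

2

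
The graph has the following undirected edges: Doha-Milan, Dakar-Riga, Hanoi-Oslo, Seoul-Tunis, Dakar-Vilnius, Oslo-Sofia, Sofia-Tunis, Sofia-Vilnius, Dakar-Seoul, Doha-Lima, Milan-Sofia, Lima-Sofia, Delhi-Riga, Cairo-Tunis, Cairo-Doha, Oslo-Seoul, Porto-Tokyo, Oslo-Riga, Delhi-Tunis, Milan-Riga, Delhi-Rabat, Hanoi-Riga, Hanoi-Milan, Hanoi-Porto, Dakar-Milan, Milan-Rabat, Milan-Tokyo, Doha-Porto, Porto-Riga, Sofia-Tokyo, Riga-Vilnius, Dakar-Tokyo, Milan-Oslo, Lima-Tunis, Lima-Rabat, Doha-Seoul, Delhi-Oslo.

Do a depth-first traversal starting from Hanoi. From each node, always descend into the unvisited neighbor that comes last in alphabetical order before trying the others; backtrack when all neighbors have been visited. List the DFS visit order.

Hanoi → Riga → Vilnius → Sofia → Tunis → Seoul → Oslo → Milan → Tokyo → Porto → Doha → Lima → Rabat → Delhi → Cairo → Dakar

Visit Hanoi
Hanoi → Riga
Riga → Vilnius
Vilnius → Sofia
Sofia → Tunis
Tunis → Seoul
Seoul → Oslo
Oslo → Milan
Milan → Tokyo
Tokyo → Porto
Porto → Doha
Doha → Lima
Lima → Rabat
Rabat → Delhi
Doha → Cairo
Tokyo → Dakar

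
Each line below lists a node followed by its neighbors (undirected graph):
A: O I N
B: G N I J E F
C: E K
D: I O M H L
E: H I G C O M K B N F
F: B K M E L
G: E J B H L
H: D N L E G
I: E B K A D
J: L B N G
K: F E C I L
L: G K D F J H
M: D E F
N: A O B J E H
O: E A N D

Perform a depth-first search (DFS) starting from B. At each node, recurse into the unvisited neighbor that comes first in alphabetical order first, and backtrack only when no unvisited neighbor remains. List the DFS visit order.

B E C K F L D H G J N A I O M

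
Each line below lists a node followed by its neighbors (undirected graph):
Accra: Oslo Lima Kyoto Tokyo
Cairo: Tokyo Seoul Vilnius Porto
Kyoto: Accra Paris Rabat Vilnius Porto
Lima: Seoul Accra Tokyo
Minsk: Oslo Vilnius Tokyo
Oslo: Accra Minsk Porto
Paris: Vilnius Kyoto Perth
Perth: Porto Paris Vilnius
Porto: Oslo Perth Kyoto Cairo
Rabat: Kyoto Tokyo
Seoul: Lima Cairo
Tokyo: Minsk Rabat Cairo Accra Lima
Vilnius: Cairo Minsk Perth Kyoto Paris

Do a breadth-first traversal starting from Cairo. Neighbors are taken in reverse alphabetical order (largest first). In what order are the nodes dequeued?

Visit Cairo; enqueue Vilnius, Tokyo, Seoul, Porto → queue [Vilnius, Tokyo, Seoul, Porto]
Visit Vilnius; enqueue Perth, Paris, Minsk, Kyoto → queue [Tokyo, Seoul, Porto, Perth, Paris, Minsk, Kyoto]
Visit Tokyo; enqueue Rabat, Lima, Accra → queue [Seoul, Porto, Perth, Paris, Minsk, Kyoto, Rabat, Lima, Accra]
Visit Seoul → queue [Porto, Perth, Paris, Minsk, Kyoto, Rabat, Lima, Accra]
Visit Porto; enqueue Oslo → queue [Perth, Paris, Minsk, Kyoto, Rabat, Lima, Accra, Oslo]
Visit Perth → queue [Paris, Minsk, Kyoto, Rabat, Lima, Accra, Oslo]
Visit Paris → queue [Minsk, Kyoto, Rabat, Lima, Accra, Oslo]
Visit Minsk → queue [Kyoto, Rabat, Lima, Accra, Oslo]
Visit Kyoto → queue [Rabat, Lima, Accra, Oslo]
Visit Rabat → queue [Lima, Accra, Oslo]
Visit Lima → queue [Accra, Oslo]
Visit Accra → queue [Oslo]
Visit Oslo → queue []

Cairo, Vilnius, Tokyo, Seoul, Porto, Perth, Paris, Minsk, Kyoto, Rabat, Lima, Accra, Oslo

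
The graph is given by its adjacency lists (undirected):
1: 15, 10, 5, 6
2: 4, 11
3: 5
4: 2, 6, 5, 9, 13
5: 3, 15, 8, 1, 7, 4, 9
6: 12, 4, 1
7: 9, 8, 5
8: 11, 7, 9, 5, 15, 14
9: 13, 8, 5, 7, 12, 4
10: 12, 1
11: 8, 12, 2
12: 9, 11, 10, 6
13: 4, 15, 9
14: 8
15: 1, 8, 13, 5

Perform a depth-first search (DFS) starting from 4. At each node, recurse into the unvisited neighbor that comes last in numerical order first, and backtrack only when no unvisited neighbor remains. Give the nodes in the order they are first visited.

4, 13, 15, 8, 14, 11, 12, 10, 1, 6, 5, 9, 7, 3, 2

Visit 4
4 → 13
13 → 15
15 → 8
8 → 14
8 → 11
11 → 12
12 → 10
10 → 1
1 → 6
1 → 5
5 → 9
9 → 7
5 → 3
11 → 2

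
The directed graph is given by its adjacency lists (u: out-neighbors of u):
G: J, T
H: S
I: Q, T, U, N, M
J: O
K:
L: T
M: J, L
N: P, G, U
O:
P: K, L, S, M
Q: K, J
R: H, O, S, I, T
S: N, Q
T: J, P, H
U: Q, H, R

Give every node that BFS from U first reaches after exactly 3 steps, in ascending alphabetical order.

Level 0: U
Level 1: H, Q, R
Level 2: I, J, K, O, S, T
Level 3: M, N, P
Level 4: G, L

M, N, P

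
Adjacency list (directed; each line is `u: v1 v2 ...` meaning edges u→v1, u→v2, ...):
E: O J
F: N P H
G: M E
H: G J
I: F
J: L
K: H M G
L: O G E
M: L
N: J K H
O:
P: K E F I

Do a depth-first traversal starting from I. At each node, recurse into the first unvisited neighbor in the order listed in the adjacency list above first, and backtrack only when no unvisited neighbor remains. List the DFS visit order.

I → F → N → J → L → O → G → M → E → K → H → P

Visit I
I → F
F → N
N → J
J → L
L → O
L → G
G → M
G → E
N → K
K → H
F → P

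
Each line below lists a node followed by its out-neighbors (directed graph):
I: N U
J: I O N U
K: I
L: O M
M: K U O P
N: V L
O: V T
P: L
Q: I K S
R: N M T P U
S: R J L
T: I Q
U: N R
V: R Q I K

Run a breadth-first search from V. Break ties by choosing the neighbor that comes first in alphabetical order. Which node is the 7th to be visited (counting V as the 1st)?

U

Visit V; enqueue I, K, Q, R → queue [I, K, Q, R]
Visit I; enqueue N, U → queue [K, Q, R, N, U]
Visit K → queue [Q, R, N, U]
Visit Q; enqueue S → queue [R, N, U, S]
Visit R; enqueue M, P, T → queue [N, U, S, M, P, T]
Visit N; enqueue L → queue [U, S, M, P, T, L]
Visit U → queue [S, M, P, T, L]
Visit S; enqueue J → queue [M, P, T, L, J]
Visit M; enqueue O → queue [P, T, L, J, O]
Visit P → queue [T, L, J, O]
Visit T → queue [L, J, O]
Visit L → queue [J, O]
Visit J → queue [O]
Visit O → queue []

Visit order: V, I, K, Q, R, N, U, S, M, P, T, L, J, O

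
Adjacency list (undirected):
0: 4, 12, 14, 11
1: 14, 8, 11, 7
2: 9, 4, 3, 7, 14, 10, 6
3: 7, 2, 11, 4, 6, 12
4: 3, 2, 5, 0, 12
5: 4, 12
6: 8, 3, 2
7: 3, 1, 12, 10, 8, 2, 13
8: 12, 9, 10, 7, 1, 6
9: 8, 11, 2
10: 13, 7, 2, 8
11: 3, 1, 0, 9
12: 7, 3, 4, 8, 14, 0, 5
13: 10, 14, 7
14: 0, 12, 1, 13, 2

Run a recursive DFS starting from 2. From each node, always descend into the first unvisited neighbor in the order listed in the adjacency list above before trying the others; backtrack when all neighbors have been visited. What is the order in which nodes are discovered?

2, 9, 8, 12, 7, 3, 11, 1, 14, 0, 4, 5, 13, 10, 6

Visit 2
2 → 9
9 → 8
8 → 12
12 → 7
7 → 3
3 → 11
11 → 1
1 → 14
14 → 0
0 → 4
4 → 5
14 → 13
13 → 10
3 → 6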